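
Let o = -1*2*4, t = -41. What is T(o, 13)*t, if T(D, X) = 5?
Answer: -205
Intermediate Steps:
o = -8 (o = -2*4 = -8)
T(o, 13)*t = 5*(-41) = -205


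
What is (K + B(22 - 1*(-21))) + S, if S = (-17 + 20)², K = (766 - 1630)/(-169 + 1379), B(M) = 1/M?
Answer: 216164/26015 ≈ 8.3092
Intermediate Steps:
K = -432/605 (K = -864/1210 = -864*1/1210 = -432/605 ≈ -0.71405)
S = 9 (S = 3² = 9)
(K + B(22 - 1*(-21))) + S = (-432/605 + 1/(22 - 1*(-21))) + 9 = (-432/605 + 1/(22 + 21)) + 9 = (-432/605 + 1/43) + 9 = -17971/26015 + 9 = 216164/26015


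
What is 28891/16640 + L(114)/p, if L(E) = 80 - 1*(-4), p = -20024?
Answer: 72139453/41649920 ≈ 1.7320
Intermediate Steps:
L(E) = 84 (L(E) = 80 + 4 = 84)
28891/16640 + L(114)/p = 28891/16640 + 84/(-20024) = 28891*(1/16640) + 84*(-1/20024) = 28891/16640 - 21/5006 = 72139453/41649920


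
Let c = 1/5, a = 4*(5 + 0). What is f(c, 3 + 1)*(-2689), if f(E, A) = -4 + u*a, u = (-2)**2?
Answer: -204364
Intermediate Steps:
u = 4
a = 20 (a = 4*5 = 20)
c = 1/5 ≈ 0.20000
f(E, A) = 76 (f(E, A) = -4 + 4*20 = -4 + 80 = 76)
f(c, 3 + 1)*(-2689) = 76*(-2689) = -204364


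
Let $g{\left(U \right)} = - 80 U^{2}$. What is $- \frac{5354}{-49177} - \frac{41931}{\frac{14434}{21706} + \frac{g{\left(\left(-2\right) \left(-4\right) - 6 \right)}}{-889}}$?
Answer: $- \frac{6631723411626479}{162101702507} \approx -40911.0$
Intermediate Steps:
$- \frac{5354}{-49177} - \frac{41931}{\frac{14434}{21706} + \frac{g{\left(\left(-2\right) \left(-4\right) - 6 \right)}}{-889}} = - \frac{5354}{-49177} - \frac{41931}{\frac{14434}{21706} + \frac{\left(-80\right) \left(\left(-2\right) \left(-4\right) - 6\right)^{2}}{-889}} = \left(-5354\right) \left(- \frac{1}{49177}\right) - \frac{41931}{14434 \cdot \frac{1}{21706} + - 80 \left(8 - 6\right)^{2} \left(- \frac{1}{889}\right)} = \frac{5354}{49177} - \frac{41931}{\frac{7217}{10853} + - 80 \cdot 2^{2} \left(- \frac{1}{889}\right)} = \frac{5354}{49177} - \frac{41931}{\frac{7217}{10853} + \left(-80\right) 4 \left(- \frac{1}{889}\right)} = \frac{5354}{49177} - \frac{41931}{\frac{7217}{10853} - - \frac{320}{889}} = \frac{5354}{49177} - \frac{41931}{\frac{7217}{10853} + \frac{320}{889}} = \frac{5354}{49177} - \frac{41931}{\frac{9888873}{9648317}} = \frac{5354}{49177} - \frac{134854526709}{3296291} = - \frac{6631723411626479}{162101702507}$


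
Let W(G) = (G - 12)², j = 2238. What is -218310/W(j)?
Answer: -36385/825846 ≈ -0.044058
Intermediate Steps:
W(G) = (-12 + G)²
-218310/W(j) = -218310/(-12 + 2238)² = -218310/(2226²) = -218310/4955076 = -218310*1/4955076 = -36385/825846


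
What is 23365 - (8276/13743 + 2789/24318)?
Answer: 867599616335/37133586 ≈ 23364.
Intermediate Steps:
23365 - (8276/13743 + 2789/24318) = 23365 - 1*26620555/37133586 = 23365 - 26620555/37133586 = 867599616335/37133586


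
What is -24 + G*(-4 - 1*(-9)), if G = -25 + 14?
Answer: -79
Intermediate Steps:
G = -11
-24 + G*(-4 - 1*(-9)) = -24 - 11*(-4 - 1*(-9)) = -24 - 11*(-4 + 9) = -24 - 11*5 = -24 - 55 = -79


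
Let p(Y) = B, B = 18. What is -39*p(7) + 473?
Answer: -229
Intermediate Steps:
p(Y) = 18
-39*p(7) + 473 = -39*18 + 473 = -702 + 473 = -229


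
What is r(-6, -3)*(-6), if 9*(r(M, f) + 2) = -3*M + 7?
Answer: -14/3 ≈ -4.6667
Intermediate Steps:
r(M, f) = -11/9 - M/3 (r(M, f) = -2 + (-3*M + 7)/9 = -2 + (7 - 3*M)/9 = -2 + (7/9 - M/3) = -11/9 - M/3)
r(-6, -3)*(-6) = (-11/9 - ⅓*(-6))*(-6) = (-11/9 + 2)*(-6) = (7/9)*(-6) = -14/3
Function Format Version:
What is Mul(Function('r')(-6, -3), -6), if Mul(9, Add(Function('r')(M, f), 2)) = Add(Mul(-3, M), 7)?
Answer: Rational(-14, 3) ≈ -4.6667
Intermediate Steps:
Function('r')(M, f) = Add(Rational(-11, 9), Mul(Rational(-1, 3), M)) (Function('r')(M, f) = Add(-2, Mul(Rational(1, 9), Add(Mul(-3, M), 7))) = Add(-2, Mul(Rational(1, 9), Add(7, Mul(-3, M)))) = Add(-2, Add(Rational(7, 9), Mul(Rational(-1, 3), M))) = Add(Rational(-11, 9), Mul(Rational(-1, 3), M)))
Mul(Function('r')(-6, -3), -6) = Mul(Add(Rational(-11, 9), Mul(Rational(-1, 3), -6)), -6) = Mul(Add(Rational(-11, 9), 2), -6) = Mul(Rational(7, 9), -6) = Rational(-14, 3)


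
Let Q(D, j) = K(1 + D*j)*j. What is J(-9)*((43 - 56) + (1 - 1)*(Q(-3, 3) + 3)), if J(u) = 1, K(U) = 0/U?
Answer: -13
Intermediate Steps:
K(U) = 0
Q(D, j) = 0 (Q(D, j) = 0*j = 0)
J(-9)*((43 - 56) + (1 - 1)*(Q(-3, 3) + 3)) = 1*((43 - 56) + (1 - 1)*(0 + 3)) = 1*(-13 + 0*3) = 1*(-13 + 0) = 1*(-13) = -13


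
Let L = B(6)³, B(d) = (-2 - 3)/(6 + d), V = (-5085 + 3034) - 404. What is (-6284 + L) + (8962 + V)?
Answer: 385219/1728 ≈ 222.93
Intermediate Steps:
V = -2455 (V = -2051 - 404 = -2455)
B(d) = -5/(6 + d)
L = -125/1728 (L = (-5/(6 + 6))³ = (-5/12)³ = -125/1728 ≈ -0.072338)
(-6284 + L) + (8962 + V) = (-6284 - 125/1728) + (8962 - 2455) = -10858877/1728 + 6507 = 385219/1728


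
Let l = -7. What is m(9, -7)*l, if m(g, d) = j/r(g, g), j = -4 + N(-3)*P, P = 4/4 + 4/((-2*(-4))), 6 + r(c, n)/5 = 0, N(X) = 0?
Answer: -14/15 ≈ -0.93333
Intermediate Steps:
r(c, n) = -30 (r(c, n) = -30 + 5*0 = -30 + 0 = -30)
P = 3/2 (P = 4*(¼) + 4/8 = 1 + 4*(⅛) = 1 + ½ = 3/2 ≈ 1.5000)
j = -4 (j = -4 + 0*(3/2) = -4 + 0 = -4)
m(g, d) = 2/15 (m(g, d) = -4/(-30) = -4*(-1/30) = 2/15)
m(9, -7)*l = (2/15)*(-7) = -14/15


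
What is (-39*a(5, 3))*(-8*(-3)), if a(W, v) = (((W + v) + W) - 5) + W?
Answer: -12168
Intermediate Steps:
a(W, v) = -5 + v + 3*W (a(W, v) = ((v + 2*W) - 5) + W = (-5 + v + 2*W) + W = -5 + v + 3*W)
(-39*a(5, 3))*(-8*(-3)) = (-39*(-5 + 3 + 3*5))*(-8*(-3)) = -39*(-5 + 3 + 15)*24 = -39*13*24 = -507*24 = -12168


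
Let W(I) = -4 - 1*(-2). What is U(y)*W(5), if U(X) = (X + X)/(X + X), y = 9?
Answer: -2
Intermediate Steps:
W(I) = -2 (W(I) = -4 + 2 = -2)
U(X) = 1 (U(X) = (2*X)/((2*X)) = (2*X)*(1/(2*X)) = 1)
U(y)*W(5) = 1*(-2) = -2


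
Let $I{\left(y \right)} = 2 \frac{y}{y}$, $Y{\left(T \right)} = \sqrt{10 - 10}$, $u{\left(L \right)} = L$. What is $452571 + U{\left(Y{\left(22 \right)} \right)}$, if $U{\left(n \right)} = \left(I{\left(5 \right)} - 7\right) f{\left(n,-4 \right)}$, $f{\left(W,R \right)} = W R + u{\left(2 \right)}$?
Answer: $452561$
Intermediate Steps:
$Y{\left(T \right)} = 0$ ($Y{\left(T \right)} = \sqrt{0} = 0$)
$f{\left(W,R \right)} = 2 + R W$ ($f{\left(W,R \right)} = W R + 2 = R W + 2 = 2 + R W$)
$I{\left(y \right)} = 2$ ($I{\left(y \right)} = 2 \cdot 1 = 2$)
$U{\left(n \right)} = -10 + 20 n$ ($U{\left(n \right)} = \left(2 - 7\right) \left(2 - 4 n\right) = - 5 \left(2 - 4 n\right) = -10 + 20 n$)
$452571 + U{\left(Y{\left(22 \right)} \right)} = 452571 + \left(-10 + 20 \cdot 0\right) = 452571 + \left(-10 + 0\right) = 452571 - 10 = 452561$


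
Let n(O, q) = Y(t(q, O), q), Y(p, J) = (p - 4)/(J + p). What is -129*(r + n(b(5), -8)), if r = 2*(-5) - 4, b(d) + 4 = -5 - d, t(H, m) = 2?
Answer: 1763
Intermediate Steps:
b(d) = -9 - d (b(d) = -4 + (-5 - d) = -9 - d)
Y(p, J) = (-4 + p)/(J + p)
n(O, q) = -2/(2 + q) (n(O, q) = (-4 + 2)/(q + 2) = -2/(2 + q))
r = -14 (r = -10 - 4 = -14)
-129*(r + n(b(5), -8)) = -129*(-14 - 2/(2 - 8)) = -129*(-14 - 2/(-6)) = -129*(-14 - 2*(-⅙)) = -129*(-14 + ⅓) = -129*(-41/3) = 1763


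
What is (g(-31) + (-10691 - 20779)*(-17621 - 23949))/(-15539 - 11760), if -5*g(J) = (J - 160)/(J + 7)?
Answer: -156984947809/3275880 ≈ -47921.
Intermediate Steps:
g(J) = -(-160 + J)/(5*(7 + J)) (g(J) = -(J - 160)/(5*(J + 7)) = -(-160 + J)/(5*(7 + J)))
(g(-31) + (-10691 - 20779)*(-17621 - 23949))/(-15539 - 11760) = ((160 - 1*(-31))/(5*(7 - 31)) + (-10691 - 20779)*(-17621 - 23949))/(-15539 - 11760) = ((⅕)*(160 + 31)/(-24) - 31470*(-41570))/(-27299) = ((⅕)*(-1/24)*191 + 1308207900)*(-1/27299) = (-191/120 + 1308207900)*(-1/27299) = (156984947809/120)*(-1/27299) = -156984947809/3275880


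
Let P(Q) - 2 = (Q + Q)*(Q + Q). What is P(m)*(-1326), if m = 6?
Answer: -193596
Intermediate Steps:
P(Q) = 2 + 4*Q² (P(Q) = 2 + (Q + Q)*(Q + Q) = 2 + (2*Q)*(2*Q) = 2 + 4*Q²)
P(m)*(-1326) = (2 + 4*6²)*(-1326) = (2 + 4*36)*(-1326) = (2 + 144)*(-1326) = 146*(-1326) = -193596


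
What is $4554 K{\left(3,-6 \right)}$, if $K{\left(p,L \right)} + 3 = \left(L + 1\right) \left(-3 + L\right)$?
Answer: $191268$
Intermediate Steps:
$K{\left(p,L \right)} = -3 + \left(1 + L\right) \left(-3 + L\right)$ ($K{\left(p,L \right)} = -3 + \left(L + 1\right) \left(-3 + L\right) = -3 + \left(1 + L\right) \left(-3 + L\right)$)
$4554 K{\left(3,-6 \right)} = 4554 \left(-6 + \left(-6\right)^{2} - -12\right) = 4554 \left(-6 + 36 + 12\right) = 4554 \cdot 42 = 191268$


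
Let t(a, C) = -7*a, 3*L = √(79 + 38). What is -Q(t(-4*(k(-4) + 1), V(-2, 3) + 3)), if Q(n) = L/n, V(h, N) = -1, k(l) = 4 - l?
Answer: -√13/252 ≈ -0.014308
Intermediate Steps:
L = √13 (L = √(79 + 38)/3 = √117/3 = (3*√13)/3 = √13 ≈ 3.6056)
Q(n) = √13/n
-Q(t(-4*(k(-4) + 1), V(-2, 3) + 3)) = -√13/((-(-28)*((4 - 1*(-4)) + 1))) = -√13/((-(-28)*((4 + 4) + 1))) = -√13/((-(-28)*(8 + 1))) = -√13/((-(-28)*9)) = -√13/((-7*(-36))) = -√13/252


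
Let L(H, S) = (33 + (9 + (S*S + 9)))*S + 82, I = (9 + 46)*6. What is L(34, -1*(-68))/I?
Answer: 52997/55 ≈ 963.58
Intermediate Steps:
I = 330 (I = 55*6 = 330)
L(H, S) = 82 + S*(51 + S²) (L(H, S) = (33 + (9 + (S² + 9)))*S + 82 = (33 + (9 + (9 + S²)))*S + 82 = (33 + (18 + S²))*S + 82 = (51 + S²)*S + 82 = S*(51 + S²) + 82 = 82 + S*(51 + S²))
L(34, -1*(-68))/I = (82 + (-1*(-68))³ + 51*(-1*(-68)))/330 = (82 + 68³ + 51*68)*(1/330) = (82 + 314432 + 3468)*(1/330) = 317982*(1/330) = 52997/55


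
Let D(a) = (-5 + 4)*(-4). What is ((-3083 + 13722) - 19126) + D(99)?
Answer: -8483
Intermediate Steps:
D(a) = 4 (D(a) = -1*(-4) = 4)
((-3083 + 13722) - 19126) + D(99) = ((-3083 + 13722) - 19126) + 4 = (10639 - 19126) + 4 = -8487 + 4 = -8483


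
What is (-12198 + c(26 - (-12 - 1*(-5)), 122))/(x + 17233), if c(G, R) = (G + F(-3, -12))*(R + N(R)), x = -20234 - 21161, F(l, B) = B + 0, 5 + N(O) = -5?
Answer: 1641/4027 ≈ 0.40750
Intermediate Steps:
N(O) = -10 (N(O) = -5 - 5 = -10)
F(l, B) = B
x = -41395
c(G, R) = (-12 + G)*(-10 + R) (c(G, R) = (G - 12)*(R - 10) = (-12 + G)*(-10 + R))
(-12198 + c(26 - (-12 - 1*(-5)), 122))/(x + 17233) = (-12198 + (120 - 12*122 - 10*(26 - (-12 - 1*(-5))) + (26 - (-12 - 1*(-5)))*122))/(-41395 + 17233) = (-12198 + (120 - 1464 - 10*(26 - (-12 + 5)) + (26 - (-12 + 5))*122))/(-24162) = (-12198 + (120 - 1464 - 10*(26 - 1*(-7)) + (26 - 1*(-7))*122))*(-1/24162) = (-12198 + (120 - 1464 - 10*(26 + 7) + (26 + 7)*122))*(-1/24162) = (-12198 + (120 - 1464 - 10*33 + 33*122))*(-1/24162) = (-12198 + (120 - 1464 - 330 + 4026))*(-1/24162) = (-12198 + 2352)*(-1/24162) = -9846*(-1/24162) = 1641/4027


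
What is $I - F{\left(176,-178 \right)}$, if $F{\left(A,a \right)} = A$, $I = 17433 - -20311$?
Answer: $37568$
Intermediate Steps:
$I = 37744$ ($I = 17433 + 20311 = 37744$)
$I - F{\left(176,-178 \right)} = 37744 - 176 = 37568$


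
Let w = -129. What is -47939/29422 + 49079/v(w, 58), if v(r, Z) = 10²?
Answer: 719604219/1471100 ≈ 489.16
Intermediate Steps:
v(r, Z) = 100
-47939/29422 + 49079/v(w, 58) = -47939/29422 + 49079/100 = 719604219/1471100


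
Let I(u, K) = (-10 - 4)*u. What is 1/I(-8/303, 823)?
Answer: 303/112 ≈ 2.7054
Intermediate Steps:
I(u, K) = -14*u
1/I(-8/303, 823) = 1/(-(-112)/303) = 1/(-14*(-8/303)) = 1/(112/303) = 303/112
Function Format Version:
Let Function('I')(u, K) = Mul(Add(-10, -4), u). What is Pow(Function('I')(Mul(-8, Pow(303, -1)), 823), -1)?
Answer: Rational(303, 112) ≈ 2.7054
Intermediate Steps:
Function('I')(u, K) = Mul(-14, u)
Pow(Function('I')(Mul(-8, Pow(303, -1)), 823), -1) = Pow(Mul(-14, Mul(-8, Pow(303, -1))), -1) = Pow(Mul(-14, Mul(-8, Rational(1, 303))), -1) = Pow(Mul(-14, Rational(-8, 303)), -1) = Pow(Rational(112, 303), -1) = Rational(303, 112)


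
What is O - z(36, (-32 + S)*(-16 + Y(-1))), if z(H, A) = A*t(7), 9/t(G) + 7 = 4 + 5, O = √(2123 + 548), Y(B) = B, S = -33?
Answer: -9945/2 + √2671 ≈ -4920.8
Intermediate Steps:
O = √2671 ≈ 51.682
t(G) = 9/2 (t(G) = 9/(-7 + (4 + 5)) = 9/(-7 + 9) = 9/2)
z(H, A) = 9*A/2 (z(H, A) = A*(9/2) = 9*A/2)
O - z(36, (-32 + S)*(-16 + Y(-1))) = √2671 - 9*(-32 - 33)*(-16 - 1)/2 = √2671 - 9*(-65*(-17))/2 = √2671 - 9*1105/2 = √2671 - 1*9945/2 = √2671 - 9945/2 = -9945/2 + √2671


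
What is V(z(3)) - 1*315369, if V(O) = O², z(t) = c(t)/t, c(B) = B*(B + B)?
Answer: -315333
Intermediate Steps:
c(B) = 2*B² (c(B) = B*(2*B) = 2*B²)
z(t) = 2*t (z(t) = (2*t²)/t = 2*t)
V(z(3)) - 1*315369 = (2*3)² - 1*315369 = 6² - 315369 = 36 - 315369 = -315333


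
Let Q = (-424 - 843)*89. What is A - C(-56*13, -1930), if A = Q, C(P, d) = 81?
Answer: -112844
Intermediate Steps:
Q = -112763 (Q = -1267*89 = -112763)
A = -112763
A - C(-56*13, -1930) = -112763 - 1*81 = -112763 - 81 = -112844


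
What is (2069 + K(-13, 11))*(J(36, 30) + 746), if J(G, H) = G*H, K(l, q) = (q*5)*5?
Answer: 4280144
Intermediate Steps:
K(l, q) = 25*q (K(l, q) = (5*q)*5 = 25*q)
(2069 + K(-13, 11))*(J(36, 30) + 746) = (2069 + 25*11)*(36*30 + 746) = (2069 + 275)*(1080 + 746) = 2344*1826 = 4280144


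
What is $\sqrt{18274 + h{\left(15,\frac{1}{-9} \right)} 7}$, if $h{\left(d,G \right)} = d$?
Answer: $\sqrt{18379} \approx 135.57$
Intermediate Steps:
$\sqrt{18274 + h{\left(15,\frac{1}{-9} \right)} 7} = \sqrt{18274 + 15 \cdot 7} = \sqrt{18274 + 105} = \sqrt{18379}$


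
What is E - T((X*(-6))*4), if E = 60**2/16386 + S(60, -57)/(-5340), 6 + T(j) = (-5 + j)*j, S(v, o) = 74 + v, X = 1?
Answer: -5029902277/7291770 ≈ -689.81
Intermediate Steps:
T(j) = -6 + j*(-5 + j) (T(j) = -6 + (-5 + j)*j = -6 + j*(-5 + j))
E = 1419023/7291770 (E = 60**2/16386 + (74 + 60)/(-5340) = 3600*(1/16386) + 134*(-1/5340) = 600/2731 - 67/2670 = 1419023/7291770 ≈ 0.19461)
E - T((X*(-6))*4) = 1419023/7291770 - (-6 + ((1*(-6))*4)**2 - 5*1*(-6)*4) = 1419023/7291770 - (-6 + (-6*4)**2 - (-30)*4) = 1419023/7291770 - (-6 + (-24)**2 - 5*(-24)) = 1419023/7291770 - (-6 + 576 + 120) = 1419023/7291770 - 1*690 = 1419023/7291770 - 690 = -5029902277/7291770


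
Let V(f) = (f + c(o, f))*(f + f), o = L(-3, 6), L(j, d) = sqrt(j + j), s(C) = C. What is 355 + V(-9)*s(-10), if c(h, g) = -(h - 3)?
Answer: -725 - 180*I*sqrt(6) ≈ -725.0 - 440.91*I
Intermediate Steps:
L(j, d) = sqrt(2)*sqrt(j) (L(j, d) = sqrt(2*j) = sqrt(2)*sqrt(j))
o = I*sqrt(6) (o = sqrt(2)*sqrt(-3) = sqrt(2)*(I*sqrt(3)) = I*sqrt(6) ≈ 2.4495*I)
c(h, g) = 3 - h (c(h, g) = -(-3 + h) = 3 - h)
V(f) = 2*f*(3 + f - I*sqrt(6)) (V(f) = (f + (3 - I*sqrt(6)))*(f + f) = (f + (3 - I*sqrt(6)))*(2*f) = (3 + f - I*sqrt(6))*(2*f) = 2*f*(3 + f - I*sqrt(6)))
355 + V(-9)*s(-10) = 355 + (2*(-9)*(3 - 9 - I*sqrt(6)))*(-10) = 355 + (2*(-9)*(-6 - I*sqrt(6)))*(-10) = 355 + (108 + 18*I*sqrt(6))*(-10) = 355 + (-1080 - 180*I*sqrt(6)) = -725 - 180*I*sqrt(6)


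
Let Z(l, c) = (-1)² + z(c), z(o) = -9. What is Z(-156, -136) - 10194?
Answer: -10202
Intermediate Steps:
Z(l, c) = -8 (Z(l, c) = (-1)² - 9 = 1 - 9 = -8)
Z(-156, -136) - 10194 = -8 - 10194 = -10202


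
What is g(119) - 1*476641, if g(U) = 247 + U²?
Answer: -462233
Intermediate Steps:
g(119) - 1*476641 = (247 + 119²) - 1*476641 = (247 + 14161) - 476641 = 14408 - 476641 = -462233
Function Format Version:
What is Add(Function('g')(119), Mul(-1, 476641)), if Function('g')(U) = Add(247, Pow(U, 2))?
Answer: -462233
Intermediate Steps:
Add(Function('g')(119), Mul(-1, 476641)) = Add(Add(247, Pow(119, 2)), Mul(-1, 476641)) = Add(Add(247, 14161), -476641) = Add(14408, -476641) = -462233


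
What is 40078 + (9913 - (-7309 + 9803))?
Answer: 47497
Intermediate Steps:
40078 + (9913 - (-7309 + 9803)) = 40078 + (9913 - 1*2494) = 40078 + (9913 - 2494) = 40078 + 7419 = 47497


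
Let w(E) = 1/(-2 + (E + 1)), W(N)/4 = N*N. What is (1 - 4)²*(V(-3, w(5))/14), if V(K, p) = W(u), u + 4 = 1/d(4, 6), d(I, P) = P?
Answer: 529/14 ≈ 37.786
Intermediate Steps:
u = -23/6 (u = -4 + 1/6 = -4 + ⅙ = -23/6 ≈ -3.8333)
W(N) = 4*N² (W(N) = 4*(N*N) = 4*N²)
w(E) = 1/(-1 + E) (w(E) = 1/(-2 + (1 + E)) = 1/(-1 + E))
V(K, p) = 529/9 (V(K, p) = 4*(-23/6)² = 4*(529/36) = 529/9)
(1 - 4)²*(V(-3, w(5))/14) = (1 - 4)²*((529/9)/14) = (-3)²*((529/9)*(1/14)) = 9*(529/126) = 529/14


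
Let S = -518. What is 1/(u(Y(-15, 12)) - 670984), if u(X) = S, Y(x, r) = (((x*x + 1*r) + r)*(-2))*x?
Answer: -1/671502 ≈ -1.4892e-6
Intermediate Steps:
Y(x, r) = x*(-4*r - 2*x²) (Y(x, r) = (((x² + r) + r)*(-2))*x = (((r + x²) + r)*(-2))*x = ((x² + 2*r)*(-2))*x = (-4*r - 2*x²)*x = x*(-4*r - 2*x²))
u(X) = -518
1/(u(Y(-15, 12)) - 670984) = 1/(-518 - 670984) = 1/(-671502) = -1/671502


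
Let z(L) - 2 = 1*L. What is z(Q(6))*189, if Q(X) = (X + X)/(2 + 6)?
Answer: 1323/2 ≈ 661.50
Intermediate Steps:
Q(X) = X/4 (Q(X) = (2*X)/8 = (2*X)*(1/8) = X/4)
z(L) = 2 + L (z(L) = 2 + 1*L = 2 + L)
z(Q(6))*189 = (2 + (1/4)*6)*189 = (2 + 3/2)*189 = (7/2)*189 = 1323/2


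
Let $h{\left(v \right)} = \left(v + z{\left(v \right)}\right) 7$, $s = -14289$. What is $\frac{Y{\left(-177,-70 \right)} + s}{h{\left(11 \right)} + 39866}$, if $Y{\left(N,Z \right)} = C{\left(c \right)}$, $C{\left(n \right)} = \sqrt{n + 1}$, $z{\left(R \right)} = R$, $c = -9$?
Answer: $- \frac{4763}{13340} + \frac{i \sqrt{2}}{20010} \approx -0.35705 + 7.0675 \cdot 10^{-5} i$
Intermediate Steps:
$C{\left(n \right)} = \sqrt{1 + n}$
$Y{\left(N,Z \right)} = 2 i \sqrt{2}$ ($Y{\left(N,Z \right)} = \sqrt{1 - 9} = \sqrt{-8} = 2 i \sqrt{2}$)
$h{\left(v \right)} = 14 v$ ($h{\left(v \right)} = \left(v + v\right) 7 = 2 v 7 = 14 v$)
$\frac{Y{\left(-177,-70 \right)} + s}{h{\left(11 \right)} + 39866} = \frac{2 i \sqrt{2} - 14289}{14 \cdot 11 + 39866} = \frac{-14289 + 2 i \sqrt{2}}{154 + 39866} = \frac{-14289 + 2 i \sqrt{2}}{40020} = \left(-14289 + 2 i \sqrt{2}\right) \frac{1}{40020} = - \frac{4763}{13340} + \frac{i \sqrt{2}}{20010}$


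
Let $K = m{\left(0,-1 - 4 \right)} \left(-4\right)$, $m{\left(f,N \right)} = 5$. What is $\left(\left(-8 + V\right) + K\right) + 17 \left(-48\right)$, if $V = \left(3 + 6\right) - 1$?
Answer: $-836$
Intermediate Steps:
$K = -20$ ($K = 5 \left(-4\right) = -20$)
$V = 8$ ($V = 9 - 1 = 8$)
$\left(\left(-8 + V\right) + K\right) + 17 \left(-48\right) = \left(\left(-8 + 8\right) - 20\right) + 17 \left(-48\right) = \left(0 - 20\right) - 816 = -20 - 816 = -836$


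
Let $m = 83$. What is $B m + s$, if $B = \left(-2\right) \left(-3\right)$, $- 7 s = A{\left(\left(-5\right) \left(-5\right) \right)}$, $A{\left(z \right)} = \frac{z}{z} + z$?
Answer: $\frac{3460}{7} \approx 494.29$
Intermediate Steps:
$A{\left(z \right)} = 1 + z$
$s = - \frac{26}{7}$ ($s = - \frac{1 - -25}{7} = - \frac{1 + 25}{7} = \left(- \frac{1}{7}\right) 26 = - \frac{26}{7} \approx -3.7143$)
$B = 6$
$B m + s = 6 \cdot 83 - \frac{26}{7} = 498 - \frac{26}{7} = \frac{3460}{7}$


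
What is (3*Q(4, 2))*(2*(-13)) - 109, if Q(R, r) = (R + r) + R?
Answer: -889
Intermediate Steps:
Q(R, r) = r + 2*R
(3*Q(4, 2))*(2*(-13)) - 109 = (3*(2 + 2*4))*(2*(-13)) - 109 = (3*(2 + 8))*(-26) - 109 = (3*10)*(-26) - 109 = 30*(-26) - 109 = -780 - 109 = -889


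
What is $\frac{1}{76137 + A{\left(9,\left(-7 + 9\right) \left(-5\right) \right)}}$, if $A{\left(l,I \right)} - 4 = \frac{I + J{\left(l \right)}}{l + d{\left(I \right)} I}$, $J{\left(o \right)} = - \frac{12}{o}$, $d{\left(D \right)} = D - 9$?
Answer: $\frac{597}{45456143} \approx 1.3134 \cdot 10^{-5}$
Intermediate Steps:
$d{\left(D \right)} = -9 + D$
$A{\left(l,I \right)} = 4 + \frac{I - \frac{12}{l}}{l + I \left(-9 + I\right)}$ ($A{\left(l,I \right)} = 4 + \frac{I - \frac{12}{l}}{l + \left(-9 + I\right) I} = 4 + \frac{I - \frac{12}{l}}{l + I \left(-9 + I\right)}$)
$\frac{1}{76137 + A{\left(9,\left(-7 + 9\right) \left(-5\right) \right)}} = \frac{1}{76137 + \frac{-12 + 9 \left(\left(-7 + 9\right) \left(-5\right) + 4 \cdot 9 + 4 \left(-7 + 9\right) \left(-5\right) \left(-9 + \left(-7 + 9\right) \left(-5\right)\right)\right)}{9 \left(9 + \left(-7 + 9\right) \left(-5\right) \left(-9 + \left(-7 + 9\right) \left(-5\right)\right)\right)}} = \frac{1}{76137 + \frac{-12 + 9 \left(2 \left(-5\right) + 36 + 4 \cdot 2 \left(-5\right) \left(-9 + 2 \left(-5\right)\right)\right)}{9 \left(9 + 2 \left(-5\right) \left(-9 + 2 \left(-5\right)\right)\right)}} = \frac{1}{76137 + \frac{-12 + 9 \left(-10 + 36 + 4 \left(-10\right) \left(-9 - 10\right)\right)}{9 \left(9 - 10 \left(-9 - 10\right)\right)}} = \frac{1}{76137 + \frac{-12 + 9 \left(-10 + 36 + 4 \left(-10\right) \left(-19\right)\right)}{9 \left(9 - -190\right)}} = \frac{1}{76137 + \frac{-12 + 9 \left(-10 + 36 + 760\right)}{9 \left(9 + 190\right)}} = \frac{1}{76137 + \frac{-12 + 9 \cdot 786}{9 \cdot 199}} = \frac{1}{76137 + \frac{1}{9} \cdot \frac{1}{199} \left(-12 + 7074\right)} = \frac{1}{76137 + \frac{1}{9} \cdot \frac{1}{199} \cdot 7062} = \frac{1}{76137 + \frac{2354}{597}} = \frac{1}{\frac{45456143}{597}} = \frac{597}{45456143}$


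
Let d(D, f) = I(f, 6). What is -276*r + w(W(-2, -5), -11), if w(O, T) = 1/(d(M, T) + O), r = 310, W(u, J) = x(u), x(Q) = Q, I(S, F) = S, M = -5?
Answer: -1112281/13 ≈ -85560.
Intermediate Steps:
W(u, J) = u
d(D, f) = f
w(O, T) = 1/(O + T) (w(O, T) = 1/(T + O) = 1/(O + T))
-276*r + w(W(-2, -5), -11) = -276*310 + 1/(-2 - 11) = -85560 + 1/(-13) = -85560 - 1/13 = -1112281/13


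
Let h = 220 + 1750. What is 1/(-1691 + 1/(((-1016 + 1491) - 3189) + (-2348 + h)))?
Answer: -3092/5228573 ≈ -0.00059137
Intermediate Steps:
h = 1970
1/(-1691 + 1/(((-1016 + 1491) - 3189) + (-2348 + h))) = 1/(-1691 + 1/(((-1016 + 1491) - 3189) + (-2348 + 1970))) = 1/(-1691 + 1/((475 - 3189) - 378)) = 1/(-1691 + 1/(-2714 - 378)) = 1/(-1691 + 1/(-3092)) = 1/(-1691 - 1/3092) = 1/(-5228573/3092) = -3092/5228573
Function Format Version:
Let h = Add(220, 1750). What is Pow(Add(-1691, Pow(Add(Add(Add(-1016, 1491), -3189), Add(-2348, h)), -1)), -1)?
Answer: Rational(-3092, 5228573) ≈ -0.00059137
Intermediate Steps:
h = 1970
Pow(Add(-1691, Pow(Add(Add(Add(-1016, 1491), -3189), Add(-2348, h)), -1)), -1) = Pow(Add(-1691, Pow(Add(Add(Add(-1016, 1491), -3189), Add(-2348, 1970)), -1)), -1) = Pow(Add(-1691, Pow(Add(Add(475, -3189), -378), -1)), -1) = Pow(Add(-1691, Pow(Add(-2714, -378), -1)), -1) = Pow(Add(-1691, Pow(-3092, -1)), -1) = Pow(Add(-1691, Rational(-1, 3092)), -1) = Pow(Rational(-5228573, 3092), -1) = Rational(-3092, 5228573)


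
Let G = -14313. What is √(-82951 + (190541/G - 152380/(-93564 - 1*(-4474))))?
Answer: I*√7982058761706357006/9808809 ≈ 288.03*I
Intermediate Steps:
√(-82951 + (190541/G - 152380/(-93564 - 1*(-4474)))) = √(-82951 + (190541/(-14313) - 152380/(-93564 - 1*(-4474)))) = √(-82951 + (190541*(-1/14313) - 152380/(-93564 + 4474))) = √(-82951 + (-14657/1101 - 152380/(-89090))) = √(-82951 + (-14657/1101 - 152380*(-1/89090))) = √(-82951 + (-14657/1101 + 15238/8909)) = √(-82951 - 113802175/9808809) = √(-813764317534/9808809) = I*√7982058761706357006/9808809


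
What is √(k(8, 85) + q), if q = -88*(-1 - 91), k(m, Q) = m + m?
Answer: 52*√3 ≈ 90.067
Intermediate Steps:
k(m, Q) = 2*m
q = 8096 (q = -88*(-92) = 8096)
√(k(8, 85) + q) = √(2*8 + 8096) = √(16 + 8096) = √8112 = 52*√3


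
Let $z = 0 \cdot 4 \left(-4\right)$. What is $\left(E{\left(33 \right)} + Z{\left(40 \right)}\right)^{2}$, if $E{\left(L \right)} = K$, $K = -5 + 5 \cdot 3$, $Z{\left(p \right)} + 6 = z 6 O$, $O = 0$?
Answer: $16$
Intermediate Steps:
$z = 0$ ($z = 0 \left(-4\right) = 0$)
$Z{\left(p \right)} = -6$ ($Z{\left(p \right)} = -6 + 0 \cdot 6 \cdot 0 = -6 + 0 \cdot 0 = -6 + 0 = -6$)
$K = 10$ ($K = -5 + 15 = 10$)
$E{\left(L \right)} = 10$
$\left(E{\left(33 \right)} + Z{\left(40 \right)}\right)^{2} = \left(10 - 6\right)^{2} = 4^{2} = 16$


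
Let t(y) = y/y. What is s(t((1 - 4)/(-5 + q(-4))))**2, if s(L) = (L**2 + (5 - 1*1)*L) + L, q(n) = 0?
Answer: 36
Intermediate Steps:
t(y) = 1
s(L) = L**2 + 5*L (s(L) = (L**2 + (5 - 1)*L) + L = (L**2 + 4*L) + L = L**2 + 5*L)
s(t((1 - 4)/(-5 + q(-4))))**2 = (1*(5 + 1))**2 = (1*6)**2 = 6**2 = 36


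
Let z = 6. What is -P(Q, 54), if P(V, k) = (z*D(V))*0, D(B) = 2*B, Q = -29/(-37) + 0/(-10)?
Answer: 0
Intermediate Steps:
Q = 29/37 (Q = -29*(-1/37) + 0*(-1/10) = 29/37 + 0 = 29/37 ≈ 0.78378)
P(V, k) = 0 (P(V, k) = (6*(2*V))*0 = (12*V)*0 = 0)
-P(Q, 54) = -1*0 = 0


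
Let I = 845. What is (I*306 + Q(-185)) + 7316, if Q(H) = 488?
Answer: 266374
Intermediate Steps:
(I*306 + Q(-185)) + 7316 = (845*306 + 488) + 7316 = (258570 + 488) + 7316 = 259058 + 7316 = 266374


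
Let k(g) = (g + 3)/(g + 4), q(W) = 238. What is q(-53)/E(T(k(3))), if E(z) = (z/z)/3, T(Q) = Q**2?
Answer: 714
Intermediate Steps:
k(g) = (3 + g)/(4 + g)
E(z) = 1/3 (E(z) = 1*(1/3) = 1/3)
q(-53)/E(T(k(3))) = 238/(1/3) = 238*3 = 714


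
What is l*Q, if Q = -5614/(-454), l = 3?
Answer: 8421/227 ≈ 37.097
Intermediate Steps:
Q = 2807/227 (Q = -5614*(-1/454) = 2807/227 ≈ 12.366)
l*Q = 3*(2807/227) = 8421/227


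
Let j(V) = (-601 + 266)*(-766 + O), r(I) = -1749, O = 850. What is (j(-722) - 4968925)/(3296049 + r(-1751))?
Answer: -999413/658860 ≈ -1.5169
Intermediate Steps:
j(V) = -28140 (j(V) = (-601 + 266)*(-766 + 850) = -335*84 = -28140)
(j(-722) - 4968925)/(3296049 + r(-1751)) = (-28140 - 4968925)/(3296049 - 1749) = -4997065/3294300 = -4997065*1/3294300 = -999413/658860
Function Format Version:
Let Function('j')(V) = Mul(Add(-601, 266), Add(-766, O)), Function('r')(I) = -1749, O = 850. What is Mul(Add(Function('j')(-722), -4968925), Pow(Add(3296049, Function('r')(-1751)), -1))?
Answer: Rational(-999413, 658860) ≈ -1.5169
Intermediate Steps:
Function('j')(V) = -28140 (Function('j')(V) = Mul(Add(-601, 266), Add(-766, 850)) = Mul(-335, 84) = -28140)
Mul(Add(Function('j')(-722), -4968925), Pow(Add(3296049, Function('r')(-1751)), -1)) = Mul(Add(-28140, -4968925), Pow(Add(3296049, -1749), -1)) = Mul(-4997065, Pow(3294300, -1)) = Mul(-4997065, Rational(1, 3294300)) = Rational(-999413, 658860)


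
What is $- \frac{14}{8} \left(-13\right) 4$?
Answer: $91$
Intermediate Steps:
$- \frac{14}{8} \left(-13\right) 4 = \left(-14\right) \frac{1}{8} \left(-13\right) 4 = \left(- \frac{7}{4}\right) \left(-13\right) 4 = \frac{91}{4} \cdot 4 = 91$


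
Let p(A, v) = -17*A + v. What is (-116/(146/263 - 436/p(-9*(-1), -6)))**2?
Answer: 5882497248996/4752861481 ≈ 1237.7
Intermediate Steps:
p(A, v) = v - 17*A
(-116/(146/263 - 436/p(-9*(-1), -6)))**2 = (-116/(146/263 - 436/(-6 - (-153)*(-1))))**2 = (-116/(146*(1/263) - 436/(-6 - 17*9)))**2 = (-116/(146/263 - 436/(-6 - 153)))**2 = (-116/(146/263 - 436/(-159)))**2 = (-116/(146/263 - 436*(-1/159)))**2 = (-116/(146/263 + 436/159))**2 = (-116/137882/41817)**2 = (-116*41817/137882)**2 = (-2425386/68941)**2 = 5882497248996/4752861481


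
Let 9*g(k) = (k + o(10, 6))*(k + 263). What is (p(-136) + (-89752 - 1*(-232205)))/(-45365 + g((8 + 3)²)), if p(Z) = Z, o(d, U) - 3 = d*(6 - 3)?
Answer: -426951/116383 ≈ -3.6685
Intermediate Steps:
o(d, U) = 3 + 3*d (o(d, U) = 3 + d*(6 - 3) = 3 + d*3 = 3 + 3*d)
g(k) = (33 + k)*(263 + k)/9 (g(k) = ((k + (3 + 3*10))*(k + 263))/9 = ((k + (3 + 30))*(263 + k))/9 = ((k + 33)*(263 + k))/9 = ((33 + k)*(263 + k))/9 = (33 + k)*(263 + k)/9)
(p(-136) + (-89752 - 1*(-232205)))/(-45365 + g((8 + 3)²)) = (-136 + (-89752 - 1*(-232205)))/(-45365 + (2893/3 + ((8 + 3)²)²/9 + 296*(8 + 3)²/9)) = (-136 + (-89752 + 232205))/(-45365 + (2893/3 + (11²)²/9 + (296/9)*11²)) = (-136 + 142453)/(-45365 + (2893/3 + (⅑)*121² + (296/9)*121)) = 142317/(-45365 + (2893/3 + (⅑)*14641 + 35816/9)) = 142317/(-45365 + (2893/3 + 14641/9 + 35816/9)) = 142317/(-45365 + 19712/3) = 142317/(-116383/3) = 142317*(-3/116383) = -426951/116383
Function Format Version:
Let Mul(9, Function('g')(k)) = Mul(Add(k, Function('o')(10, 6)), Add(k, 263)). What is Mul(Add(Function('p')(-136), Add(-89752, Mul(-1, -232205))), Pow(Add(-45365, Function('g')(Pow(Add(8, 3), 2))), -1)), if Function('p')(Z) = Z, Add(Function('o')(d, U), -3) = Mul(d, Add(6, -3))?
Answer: Rational(-426951, 116383) ≈ -3.6685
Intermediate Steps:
Function('o')(d, U) = Add(3, Mul(3, d)) (Function('o')(d, U) = Add(3, Mul(d, Add(6, -3))) = Add(3, Mul(d, 3)) = Add(3, Mul(3, d)))
Function('g')(k) = Mul(Rational(1, 9), Add(33, k), Add(263, k)) (Function('g')(k) = Mul(Rational(1, 9), Mul(Add(k, Add(3, Mul(3, 10))), Add(k, 263))) = Mul(Rational(1, 9), Mul(Add(k, Add(3, 30)), Add(263, k))) = Mul(Rational(1, 9), Mul(Add(k, 33), Add(263, k))) = Mul(Rational(1, 9), Mul(Add(33, k), Add(263, k))) = Mul(Rational(1, 9), Add(33, k), Add(263, k)))
Mul(Add(Function('p')(-136), Add(-89752, Mul(-1, -232205))), Pow(Add(-45365, Function('g')(Pow(Add(8, 3), 2))), -1)) = Mul(Add(-136, Add(-89752, Mul(-1, -232205))), Pow(Add(-45365, Add(Rational(2893, 3), Mul(Rational(1, 9), Pow(Pow(Add(8, 3), 2), 2)), Mul(Rational(296, 9), Pow(Add(8, 3), 2)))), -1)) = Mul(Add(-136, Add(-89752, 232205)), Pow(Add(-45365, Add(Rational(2893, 3), Mul(Rational(1, 9), Pow(Pow(11, 2), 2)), Mul(Rational(296, 9), Pow(11, 2)))), -1)) = Mul(Add(-136, 142453), Pow(Add(-45365, Add(Rational(2893, 3), Mul(Rational(1, 9), Pow(121, 2)), Mul(Rational(296, 9), 121))), -1)) = Mul(142317, Pow(Add(-45365, Add(Rational(2893, 3), Mul(Rational(1, 9), 14641), Rational(35816, 9))), -1)) = Mul(142317, Pow(Add(-45365, Add(Rational(2893, 3), Rational(14641, 9), Rational(35816, 9))), -1)) = Mul(142317, Pow(Add(-45365, Rational(19712, 3)), -1)) = Mul(142317, Pow(Rational(-116383, 3), -1)) = Mul(142317, Rational(-3, 116383)) = Rational(-426951, 116383)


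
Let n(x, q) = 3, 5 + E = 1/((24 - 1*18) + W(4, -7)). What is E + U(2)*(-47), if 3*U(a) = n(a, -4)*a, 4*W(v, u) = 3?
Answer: -2669/27 ≈ -98.852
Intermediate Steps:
W(v, u) = 3/4 (W(v, u) = (1/4)*3 = 3/4)
E = -131/27 (E = -5 + 1/((24 - 1*18) + 3/4) = -5 + 1/((24 - 18) + 3/4) = -5 + 1/(6 + 3/4) = -5 + 1/(27/4) = -5 + 4/27 = -131/27 ≈ -4.8519)
U(a) = a (U(a) = (3*a)/3 = a)
E + U(2)*(-47) = -131/27 + 2*(-47) = -131/27 - 94 = -2669/27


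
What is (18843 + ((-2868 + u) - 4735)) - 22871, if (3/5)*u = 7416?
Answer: 729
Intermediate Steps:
u = 12360 (u = (5/3)*7416 = 12360)
(18843 + ((-2868 + u) - 4735)) - 22871 = (18843 + ((-2868 + 12360) - 4735)) - 22871 = (18843 + (9492 - 4735)) - 22871 = (18843 + 4757) - 22871 = 23600 - 22871 = 729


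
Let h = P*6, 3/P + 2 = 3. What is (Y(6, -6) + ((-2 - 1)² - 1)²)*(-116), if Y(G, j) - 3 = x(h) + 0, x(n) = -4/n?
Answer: -69716/9 ≈ -7746.2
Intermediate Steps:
P = 3 (P = 3/(-2 + 3) = 3/1 = 3*1 = 3)
h = 18 (h = 3*6 = 18)
Y(G, j) = 25/9 (Y(G, j) = 3 + (-4/18 + 0) = 3 + (-4*1/18 + 0) = 3 + (-2/9 + 0) = 3 - 2/9 = 25/9)
(Y(6, -6) + ((-2 - 1)² - 1)²)*(-116) = (25/9 + ((-2 - 1)² - 1)²)*(-116) = (25/9 + ((-3)² - 1)²)*(-116) = (25/9 + (9 - 1)²)*(-116) = (25/9 + 8²)*(-116) = (25/9 + 64)*(-116) = (601/9)*(-116) = -69716/9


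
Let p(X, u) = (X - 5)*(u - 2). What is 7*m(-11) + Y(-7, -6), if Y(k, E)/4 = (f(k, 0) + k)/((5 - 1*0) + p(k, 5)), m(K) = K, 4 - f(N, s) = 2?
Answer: -2367/31 ≈ -76.355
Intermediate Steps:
f(N, s) = 2 (f(N, s) = 4 - 1*2 = 4 - 2 = 2)
p(X, u) = (-5 + X)*(-2 + u)
Y(k, E) = 4*(2 + k)/(-10 + 3*k) (Y(k, E) = 4*((2 + k)/((5 - 1*0) + (10 - 5*5 - 2*k + k*5))) = 4*((2 + k)/((5 + 0) + (10 - 25 - 2*k + 5*k))) = 4*((2 + k)/(5 + (-15 + 3*k))) = 4*((2 + k)/(-10 + 3*k)) = 4*(2 + k)/(-10 + 3*k))
7*m(-11) + Y(-7, -6) = 7*(-11) + 4*(2 - 7)/(-10 + 3*(-7)) = -77 + 4*(-5)/(-10 - 21) = -77 + 4*(-5)/(-31) = -77 + 4*(-1/31)*(-5) = -77 + 20/31 = -2367/31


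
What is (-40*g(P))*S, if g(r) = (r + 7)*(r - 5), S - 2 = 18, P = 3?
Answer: 16000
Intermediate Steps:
S = 20 (S = 2 + 18 = 20)
g(r) = (-5 + r)*(7 + r) (g(r) = (7 + r)*(-5 + r) = (-5 + r)*(7 + r))
(-40*g(P))*S = -40*(-35 + 3² + 2*3)*20 = -40*(-35 + 9 + 6)*20 = -40*(-20)*20 = 800*20 = 16000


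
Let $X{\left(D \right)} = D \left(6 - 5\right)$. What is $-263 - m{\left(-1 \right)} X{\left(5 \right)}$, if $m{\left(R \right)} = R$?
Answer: $-258$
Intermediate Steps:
$X{\left(D \right)} = D$ ($X{\left(D \right)} = D 1 = D$)
$-263 - m{\left(-1 \right)} X{\left(5 \right)} = -263 - \left(-1\right) 5 = -263 - -5 = -263 + 5 = -258$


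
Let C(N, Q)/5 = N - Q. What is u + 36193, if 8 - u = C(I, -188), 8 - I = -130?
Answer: 34571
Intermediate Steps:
I = 138 (I = 8 - 1*(-130) = 8 + 130 = 138)
C(N, Q) = -5*Q + 5*N (C(N, Q) = 5*(N - Q) = -5*Q + 5*N)
u = -1622 (u = 8 - (-5*(-188) + 5*138) = 8 - (940 + 690) = 8 - 1*1630 = 8 - 1630 = -1622)
u + 36193 = -1622 + 36193 = 34571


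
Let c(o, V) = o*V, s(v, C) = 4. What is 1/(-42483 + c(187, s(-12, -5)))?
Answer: -1/41735 ≈ -2.3961e-5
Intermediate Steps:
c(o, V) = V*o
1/(-42483 + c(187, s(-12, -5))) = 1/(-42483 + 4*187) = 1/(-42483 + 748) = 1/(-41735) = -1/41735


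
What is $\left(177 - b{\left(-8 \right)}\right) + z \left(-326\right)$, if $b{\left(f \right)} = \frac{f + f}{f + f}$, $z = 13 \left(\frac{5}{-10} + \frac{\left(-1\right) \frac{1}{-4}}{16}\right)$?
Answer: $\frac{71321}{32} \approx 2228.8$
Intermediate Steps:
$z = - \frac{403}{64}$ ($z = 13 \left(5 \left(- \frac{1}{10}\right) + \left(-1\right) \left(- \frac{1}{4}\right) \frac{1}{16}\right) = 13 \left(- \frac{1}{2} + \frac{1}{4} \cdot \frac{1}{16}\right) = 13 \left(- \frac{1}{2} + \frac{1}{64}\right) = 13 \left(- \frac{31}{64}\right) = - \frac{403}{64} \approx -6.2969$)
$b{\left(f \right)} = 1$ ($b{\left(f \right)} = \frac{2 f}{2 f} = 2 f \frac{1}{2 f} = 1$)
$\left(177 - b{\left(-8 \right)}\right) + z \left(-326\right) = \left(177 - 1\right) - - \frac{65689}{32} = \left(177 - 1\right) + \frac{65689}{32} = 176 + \frac{65689}{32} = \frac{71321}{32}$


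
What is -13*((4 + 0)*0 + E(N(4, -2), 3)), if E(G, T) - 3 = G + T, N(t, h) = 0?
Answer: -78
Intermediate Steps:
E(G, T) = 3 + G + T (E(G, T) = 3 + (G + T) = 3 + G + T)
-13*((4 + 0)*0 + E(N(4, -2), 3)) = -13*((4 + 0)*0 + (3 + 0 + 3)) = -13*(4*0 + 6) = -13*(0 + 6) = -13*6 = -78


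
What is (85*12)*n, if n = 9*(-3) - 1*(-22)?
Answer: -5100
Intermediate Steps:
n = -5 (n = -27 + 22 = -5)
(85*12)*n = (85*12)*(-5) = 1020*(-5) = -5100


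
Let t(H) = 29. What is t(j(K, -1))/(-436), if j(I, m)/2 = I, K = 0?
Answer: -29/436 ≈ -0.066514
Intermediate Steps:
j(I, m) = 2*I
t(j(K, -1))/(-436) = 29/(-436) = 29*(-1/436) = -29/436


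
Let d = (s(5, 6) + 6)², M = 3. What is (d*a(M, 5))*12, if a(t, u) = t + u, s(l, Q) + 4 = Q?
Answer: 6144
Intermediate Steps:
s(l, Q) = -4 + Q
d = 64 (d = ((-4 + 6) + 6)² = (2 + 6)² = 8² = 64)
(d*a(M, 5))*12 = (64*(3 + 5))*12 = (64*8)*12 = 512*12 = 6144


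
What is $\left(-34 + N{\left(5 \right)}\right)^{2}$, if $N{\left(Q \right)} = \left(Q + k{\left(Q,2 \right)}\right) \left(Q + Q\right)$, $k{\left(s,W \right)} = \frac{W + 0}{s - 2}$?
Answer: $\frac{4624}{9} \approx 513.78$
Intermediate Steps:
$k{\left(s,W \right)} = \frac{W}{-2 + s}$
$N{\left(Q \right)} = 2 Q \left(Q + \frac{2}{-2 + Q}\right)$ ($N{\left(Q \right)} = \left(Q + \frac{2}{-2 + Q}\right) \left(Q + Q\right) = \left(Q + \frac{2}{-2 + Q}\right) 2 Q = 2 Q \left(Q + \frac{2}{-2 + Q}\right)$)
$\left(-34 + N{\left(5 \right)}\right)^{2} = \left(-34 + 2 \cdot 5 \frac{1}{-2 + 5} \left(2 + 5 \left(-2 + 5\right)\right)\right)^{2} = \left(-34 + 2 \cdot 5 \cdot \frac{1}{3} \left(2 + 5 \cdot 3\right)\right)^{2} = \left(-34 + 2 \cdot 5 \cdot \frac{1}{3} \left(2 + 15\right)\right)^{2} = \left(-34 + 2 \cdot 5 \cdot \frac{1}{3} \cdot 17\right)^{2} = \left(-34 + \frac{170}{3}\right)^{2} = \left(\frac{68}{3}\right)^{2} = \frac{4624}{9}$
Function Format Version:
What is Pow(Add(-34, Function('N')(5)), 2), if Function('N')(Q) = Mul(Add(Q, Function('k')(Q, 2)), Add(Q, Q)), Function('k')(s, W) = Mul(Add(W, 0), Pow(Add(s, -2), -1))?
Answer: Rational(4624, 9) ≈ 513.78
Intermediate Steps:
Function('k')(s, W) = Mul(W, Pow(Add(-2, s), -1))
Function('N')(Q) = Mul(2, Q, Add(Q, Mul(2, Pow(Add(-2, Q), -1)))) (Function('N')(Q) = Mul(Add(Q, Mul(2, Pow(Add(-2, Q), -1))), Add(Q, Q)) = Mul(Add(Q, Mul(2, Pow(Add(-2, Q), -1))), Mul(2, Q)) = Mul(2, Q, Add(Q, Mul(2, Pow(Add(-2, Q), -1)))))
Pow(Add(-34, Function('N')(5)), 2) = Pow(Add(-34, Mul(2, 5, Pow(Add(-2, 5), -1), Add(2, Mul(5, Add(-2, 5))))), 2) = Pow(Add(-34, Mul(2, 5, Pow(3, -1), Add(2, Mul(5, 3)))), 2) = Pow(Add(-34, Mul(2, 5, Rational(1, 3), Add(2, 15))), 2) = Pow(Add(-34, Mul(2, 5, Rational(1, 3), 17)), 2) = Pow(Add(-34, Rational(170, 3)), 2) = Pow(Rational(68, 3), 2) = Rational(4624, 9)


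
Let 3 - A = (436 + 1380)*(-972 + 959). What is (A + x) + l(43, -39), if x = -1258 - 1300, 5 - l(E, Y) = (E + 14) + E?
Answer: 20958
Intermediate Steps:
l(E, Y) = -9 - 2*E (l(E, Y) = 5 - ((E + 14) + E) = 5 - ((14 + E) + E) = 5 - (14 + 2*E) = 5 + (-14 - 2*E) = -9 - 2*E)
x = -2558
A = 23611 (A = 3 - (436 + 1380)*(-972 + 959) = 3 - 1816*(-13) = 3 - 1*(-23608) = 3 + 23608 = 23611)
(A + x) + l(43, -39) = (23611 - 2558) + (-9 - 2*43) = 21053 + (-9 - 86) = 21053 - 95 = 20958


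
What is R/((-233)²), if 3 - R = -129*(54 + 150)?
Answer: 26319/54289 ≈ 0.48479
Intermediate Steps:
R = 26319 (R = 3 - (-129)*(54 + 150) = 3 - (-129)*204 = 3 - 1*(-26316) = 3 + 26316 = 26319)
R/((-233)²) = 26319/((-233)²) = 26319/54289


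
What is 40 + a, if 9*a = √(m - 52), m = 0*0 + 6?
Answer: 40 + I*√46/9 ≈ 40.0 + 0.75359*I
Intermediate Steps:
m = 6 (m = 0 + 6 = 6)
a = I*√46/9 (a = √(6 - 52)/9 = √(-46)/9 = (I*√46)/9 = I*√46/9 ≈ 0.75359*I)
40 + a = 40 + I*√46/9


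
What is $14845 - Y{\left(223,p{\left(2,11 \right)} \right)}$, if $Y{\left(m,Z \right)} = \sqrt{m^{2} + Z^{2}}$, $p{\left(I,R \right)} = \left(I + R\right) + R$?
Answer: $14845 - \sqrt{50305} \approx 14621.0$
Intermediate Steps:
$p{\left(I,R \right)} = I + 2 R$
$Y{\left(m,Z \right)} = \sqrt{Z^{2} + m^{2}}$
$14845 - Y{\left(223,p{\left(2,11 \right)} \right)} = 14845 - \sqrt{\left(2 + 2 \cdot 11\right)^{2} + 223^{2}} = 14845 - \sqrt{\left(2 + 22\right)^{2} + 49729} = 14845 - \sqrt{24^{2} + 49729} = 14845 - \sqrt{576 + 49729} = 14845 - \sqrt{50305}$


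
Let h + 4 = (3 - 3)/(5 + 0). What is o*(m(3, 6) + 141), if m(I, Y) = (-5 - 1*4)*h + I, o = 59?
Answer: 10620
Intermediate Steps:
h = -4 (h = -4 + (3 - 3)/(5 + 0) = -4 + 0/5 = -4 + 0*(⅕) = -4 + 0 = -4)
m(I, Y) = 36 + I (m(I, Y) = (-5 - 1*4)*(-4) + I = (-5 - 4)*(-4) + I = -9*(-4) + I = 36 + I)
o*(m(3, 6) + 141) = 59*((36 + 3) + 141) = 59*(39 + 141) = 59*180 = 10620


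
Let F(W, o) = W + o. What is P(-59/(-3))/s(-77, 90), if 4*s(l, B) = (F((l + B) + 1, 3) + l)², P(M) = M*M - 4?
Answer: 689/1620 ≈ 0.42531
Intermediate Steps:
P(M) = -4 + M² (P(M) = M² - 4 = -4 + M²)
s(l, B) = (4 + B + 2*l)²/4 (s(l, B) = ((((l + B) + 1) + 3) + l)²/4 = ((((B + l) + 1) + 3) + l)²/4 = (((1 + B + l) + 3) + l)²/4 = ((4 + B + l) + l)²/4 = (4 + B + 2*l)²/4)
P(-59/(-3))/s(-77, 90) = (-4 + (-59/(-3))²)/(((4 + 90 + 2*(-77))²/4)) = (-4 + (-59*(-⅓))²)/(((4 + 90 - 154)²/4)) = (-4 + (59/3)²)/(((¼)*(-60)²)) = (-4 + 3481/9)/(((¼)*3600)) = (3445/9)/900 = (3445/9)*(1/900) = 689/1620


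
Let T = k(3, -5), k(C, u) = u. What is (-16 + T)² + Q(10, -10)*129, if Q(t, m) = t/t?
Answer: 570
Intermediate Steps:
Q(t, m) = 1
T = -5
(-16 + T)² + Q(10, -10)*129 = (-16 - 5)² + 1*129 = (-21)² + 129 = 441 + 129 = 570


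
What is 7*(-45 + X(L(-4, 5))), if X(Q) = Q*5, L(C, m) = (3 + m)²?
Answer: 1925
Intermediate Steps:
X(Q) = 5*Q
7*(-45 + X(L(-4, 5))) = 7*(-45 + 5*(3 + 5)²) = 7*(-45 + 5*8²) = 7*(-45 + 5*64) = 7*(-45 + 320) = 7*275 = 1925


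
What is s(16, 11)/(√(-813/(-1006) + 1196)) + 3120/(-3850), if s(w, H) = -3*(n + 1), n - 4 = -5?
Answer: -312/385 ≈ -0.81039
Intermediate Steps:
n = -1 (n = 4 - 5 = -1)
s(w, H) = 0 (s(w, H) = -3*(-1 + 1) = -3*0 = 0)
s(16, 11)/(√(-813/(-1006) + 1196)) + 3120/(-3850) = 0/(√(-813/(-1006) + 1196)) + 3120/(-3850) = 0/(√(-813*(-1/1006) + 1196)) + 3120*(-1/3850) = 0/(√(813/1006 + 1196)) - 312/385 = 0/(√(1203989/1006)) - 312/385 = 0/((√1211212934/1006)) - 312/385 = 0*(√1211212934/1203989) - 312/385 = 0 - 312/385 = -312/385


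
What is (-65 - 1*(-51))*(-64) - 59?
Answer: 837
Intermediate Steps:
(-65 - 1*(-51))*(-64) - 59 = (-65 + 51)*(-64) - 59 = -14*(-64) - 59 = 896 - 59 = 837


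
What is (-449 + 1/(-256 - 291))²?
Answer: 60321324816/299209 ≈ 2.0160e+5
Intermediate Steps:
(-449 + 1/(-256 - 291))² = (-449 + 1/(-547))² = (-449 - 1/547)² = (-245604/547)² = 60321324816/299209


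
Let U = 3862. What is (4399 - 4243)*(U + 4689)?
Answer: 1333956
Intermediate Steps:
(4399 - 4243)*(U + 4689) = (4399 - 4243)*(3862 + 4689) = 156*8551 = 1333956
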